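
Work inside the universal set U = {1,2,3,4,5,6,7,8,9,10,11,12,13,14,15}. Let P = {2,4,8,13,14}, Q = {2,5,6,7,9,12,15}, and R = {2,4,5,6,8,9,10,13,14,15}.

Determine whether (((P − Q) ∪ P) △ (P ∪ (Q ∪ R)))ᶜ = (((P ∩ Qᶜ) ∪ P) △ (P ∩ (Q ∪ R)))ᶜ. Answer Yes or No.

No

P − Q = {4,8,13,14}
(P − Q) ∪ P = {2,4,8,13,14}
Q ∪ R = {2,4,5,6,7,8,9,10,12,13,14,15}
P ∪ (Q ∪ R) = {2,4,5,6,7,8,9,10,12,13,14,15}
((P − Q) ∪ P) △ (P ∪ (Q ∪ R)) = {5,6,7,9,10,12,15}
(((P − Q) ∪ P) △ (P ∪ (Q ∪ R)))ᶜ = {1,2,3,4,8,11,13,14}
Qᶜ = {1,3,4,8,10,11,13,14}
P ∩ Qᶜ = {4,8,13,14}
(P ∩ Qᶜ) ∪ P = {2,4,8,13,14}
P ∩ (Q ∪ R) = {2,4,8,13,14}
((P ∩ Qᶜ) ∪ P) △ (P ∩ (Q ∪ R)) = {}
(((P ∩ Qᶜ) ∪ P) △ (P ∩ (Q ∪ R)))ᶜ = {1,2,3,4,5,6,7,8,9,10,11,12,13,14,15}
5 ∈ (((P ∩ Qᶜ) ∪ P) △ (P ∩ (Q ∪ R)))ᶜ but 5 ∉ (((P − Q) ∪ P) △ (P ∪ (Q ∪ R)))ᶜ, so they differ.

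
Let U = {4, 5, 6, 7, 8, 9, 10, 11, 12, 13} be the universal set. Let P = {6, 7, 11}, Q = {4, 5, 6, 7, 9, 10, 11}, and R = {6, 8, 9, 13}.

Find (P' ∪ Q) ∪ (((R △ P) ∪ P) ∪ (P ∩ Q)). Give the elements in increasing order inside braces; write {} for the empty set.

P' = {4, 5, 8, 9, 10, 12, 13}
P' ∪ Q = {4, 5, 6, 7, 8, 9, 10, 11, 12, 13}
R △ P = {7, 8, 9, 11, 13}
(R △ P) ∪ P = {6, 7, 8, 9, 11, 13}
P ∩ Q = {6, 7, 11}
((R △ P) ∪ P) ∪ (P ∩ Q) = {6, 7, 8, 9, 11, 13}
(P' ∪ Q) ∪ (((R △ P) ∪ P) ∪ (P ∩ Q)) = {4, 5, 6, 7, 8, 9, 10, 11, 12, 13}

{4, 5, 6, 7, 8, 9, 10, 11, 12, 13}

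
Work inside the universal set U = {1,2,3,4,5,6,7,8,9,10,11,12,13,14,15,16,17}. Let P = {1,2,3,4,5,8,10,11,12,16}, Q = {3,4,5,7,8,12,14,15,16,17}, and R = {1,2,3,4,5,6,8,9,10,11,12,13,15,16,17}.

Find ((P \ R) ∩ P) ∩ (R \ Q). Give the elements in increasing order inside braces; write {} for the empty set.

{}

P \ R = {}
(P \ R) ∩ P = {}
R \ Q = {1,2,6,9,10,11,13}
((P \ R) ∩ P) ∩ (R \ Q) = {}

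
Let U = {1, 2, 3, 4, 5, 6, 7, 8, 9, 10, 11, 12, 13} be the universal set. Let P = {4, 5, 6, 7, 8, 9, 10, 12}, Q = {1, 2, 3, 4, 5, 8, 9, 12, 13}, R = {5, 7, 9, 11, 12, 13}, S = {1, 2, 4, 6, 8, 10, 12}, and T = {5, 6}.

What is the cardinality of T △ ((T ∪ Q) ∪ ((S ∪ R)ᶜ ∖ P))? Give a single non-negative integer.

T ∪ Q = {1, 2, 3, 4, 5, 6, 8, 9, 12, 13}
S ∪ R = {1, 2, 4, 5, 6, 7, 8, 9, 10, 11, 12, 13}
(S ∪ R)ᶜ = {3}
(S ∪ R)ᶜ ∖ P = {3}
(T ∪ Q) ∪ ((S ∪ R)ᶜ ∖ P) = {1, 2, 3, 4, 5, 6, 8, 9, 12, 13}
T △ ((T ∪ Q) ∪ ((S ∪ R)ᶜ ∖ P)) = {1, 2, 3, 4, 8, 9, 12, 13}
|T △ ((T ∪ Q) ∪ ((S ∪ R)ᶜ ∖ P))| = 8

8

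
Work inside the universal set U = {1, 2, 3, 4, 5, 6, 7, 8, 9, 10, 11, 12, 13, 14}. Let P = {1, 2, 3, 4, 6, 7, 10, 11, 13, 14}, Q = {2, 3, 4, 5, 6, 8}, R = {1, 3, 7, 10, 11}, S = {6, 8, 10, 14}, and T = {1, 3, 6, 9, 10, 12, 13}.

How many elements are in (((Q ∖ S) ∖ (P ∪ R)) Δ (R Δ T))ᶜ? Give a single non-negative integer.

Q ∖ S = {2, 3, 4, 5}
P ∪ R = {1, 2, 3, 4, 6, 7, 10, 11, 13, 14}
(Q ∖ S) ∖ (P ∪ R) = {5}
R Δ T = {6, 7, 9, 11, 12, 13}
((Q ∖ S) ∖ (P ∪ R)) Δ (R Δ T) = {5, 6, 7, 9, 11, 12, 13}
(((Q ∖ S) ∖ (P ∪ R)) Δ (R Δ T))ᶜ = {1, 2, 3, 4, 8, 10, 14}
|(((Q ∖ S) ∖ (P ∪ R)) Δ (R Δ T))ᶜ| = 7

7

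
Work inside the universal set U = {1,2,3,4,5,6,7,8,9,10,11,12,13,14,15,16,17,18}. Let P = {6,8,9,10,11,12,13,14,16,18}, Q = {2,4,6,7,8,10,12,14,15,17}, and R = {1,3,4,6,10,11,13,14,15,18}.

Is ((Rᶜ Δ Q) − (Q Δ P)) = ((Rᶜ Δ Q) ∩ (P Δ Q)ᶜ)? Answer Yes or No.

Rᶜ = {2,5,7,8,9,12,16,17}
Rᶜ Δ Q = {4,5,6,9,10,14,15,16}
Q Δ P = {2,4,7,9,11,13,15,16,17,18}
(Rᶜ Δ Q) − (Q Δ P) = {5,6,10,14}
P Δ Q = {2,4,7,9,11,13,15,16,17,18}
(P Δ Q)ᶜ = {1,3,5,6,8,10,12,14}
(Rᶜ Δ Q) ∩ (P Δ Q)ᶜ = {5,6,10,14}
Both equal {5,6,10,14}, so (Rᶜ Δ Q) − (Q Δ P) = (Rᶜ Δ Q) ∩ (P Δ Q)ᶜ.

Yes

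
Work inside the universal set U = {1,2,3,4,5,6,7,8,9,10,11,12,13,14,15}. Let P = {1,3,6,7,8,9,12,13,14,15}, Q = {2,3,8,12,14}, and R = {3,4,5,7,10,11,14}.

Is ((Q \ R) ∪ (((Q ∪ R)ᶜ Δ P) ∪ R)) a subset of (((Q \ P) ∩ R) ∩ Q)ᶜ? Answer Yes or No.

Q \ R = {2,8,12}
Q ∪ R = {2,3,4,5,7,8,10,11,12,14}
(Q ∪ R)ᶜ = {1,6,9,13,15}
(Q ∪ R)ᶜ Δ P = {3,7,8,12,14}
((Q ∪ R)ᶜ Δ P) ∪ R = {3,4,5,7,8,10,11,12,14}
(Q \ R) ∪ (((Q ∪ R)ᶜ Δ P) ∪ R) = {2,3,4,5,7,8,10,11,12,14}
Q \ P = {2}
(Q \ P) ∩ R = {}
((Q \ P) ∩ R) ∩ Q = {}
(((Q \ P) ∩ R) ∩ Q)ᶜ = {1,2,3,4,5,6,7,8,9,10,11,12,13,14,15}
Every element of {2,3,4,5,7,8,10,11,12,14} is in {1,2,3,4,5,6,7,8,9,10,11,12,13,14,15}, so (Q \ R) ∪ (((Q ∪ R)ᶜ Δ P) ∪ R) ⊆ (((Q \ P) ∩ R) ∩ Q)ᶜ.

Yes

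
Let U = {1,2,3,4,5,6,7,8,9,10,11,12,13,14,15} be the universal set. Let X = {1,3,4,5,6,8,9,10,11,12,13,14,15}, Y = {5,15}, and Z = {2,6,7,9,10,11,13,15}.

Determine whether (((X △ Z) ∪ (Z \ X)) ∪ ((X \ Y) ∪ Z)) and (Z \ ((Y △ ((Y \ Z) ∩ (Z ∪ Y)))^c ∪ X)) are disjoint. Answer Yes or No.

Yes

X △ Z = {1,2,3,4,5,7,8,12,14}
Z \ X = {2,7}
(X △ Z) ∪ (Z \ X) = {1,2,3,4,5,7,8,12,14}
X \ Y = {1,3,4,6,8,9,10,11,12,13,14}
(X \ Y) ∪ Z = {1,2,3,4,6,7,8,9,10,11,12,13,14,15}
((X △ Z) ∪ (Z \ X)) ∪ ((X \ Y) ∪ Z) = {1,2,3,4,5,6,7,8,9,10,11,12,13,14,15}
Y \ Z = {5}
Z ∪ Y = {2,5,6,7,9,10,11,13,15}
(Y \ Z) ∩ (Z ∪ Y) = {5}
Y △ ((Y \ Z) ∩ (Z ∪ Y)) = {15}
(Y △ ((Y \ Z) ∩ (Z ∪ Y)))^c = {1,2,3,4,5,6,7,8,9,10,11,12,13,14}
(Y △ ((Y \ Z) ∩ (Z ∪ Y)))^c ∪ X = {1,2,3,4,5,6,7,8,9,10,11,12,13,14,15}
Z \ ((Y △ ((Y \ Z) ∩ (Z ∪ Y)))^c ∪ X) = {}
{1,2,3,4,5,6,7,8,9,10,11,12,13,14,15} and {} share no elements.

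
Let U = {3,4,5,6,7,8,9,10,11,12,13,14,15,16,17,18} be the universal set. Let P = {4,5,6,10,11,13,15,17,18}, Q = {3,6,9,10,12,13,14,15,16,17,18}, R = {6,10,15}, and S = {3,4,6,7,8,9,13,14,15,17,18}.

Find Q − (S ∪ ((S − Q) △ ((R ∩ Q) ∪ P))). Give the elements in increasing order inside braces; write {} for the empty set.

{12,16}

S − Q = {4,7,8}
R ∩ Q = {6,10,15}
(R ∩ Q) ∪ P = {4,5,6,10,11,13,15,17,18}
(S − Q) △ ((R ∩ Q) ∪ P) = {5,6,7,8,10,11,13,15,17,18}
S ∪ ((S − Q) △ ((R ∩ Q) ∪ P)) = {3,4,5,6,7,8,9,10,11,13,14,15,17,18}
Q − (S ∪ ((S − Q) △ ((R ∩ Q) ∪ P))) = {12,16}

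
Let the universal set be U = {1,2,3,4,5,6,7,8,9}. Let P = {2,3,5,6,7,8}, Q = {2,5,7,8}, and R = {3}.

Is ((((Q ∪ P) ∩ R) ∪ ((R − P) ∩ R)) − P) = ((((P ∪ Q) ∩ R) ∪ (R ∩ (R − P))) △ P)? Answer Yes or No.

No

Q ∪ P = {2,3,5,6,7,8}
(Q ∪ P) ∩ R = {3}
R − P = {}
(R − P) ∩ R = {}
((Q ∪ P) ∩ R) ∪ ((R − P) ∩ R) = {3}
(((Q ∪ P) ∩ R) ∪ ((R − P) ∩ R)) − P = {}
P ∪ Q = {2,3,5,6,7,8}
(P ∪ Q) ∩ R = {3}
R ∩ (R − P) = {}
((P ∪ Q) ∩ R) ∪ (R ∩ (R − P)) = {3}
(((P ∪ Q) ∩ R) ∪ (R ∩ (R − P))) △ P = {2,5,6,7,8}
2 ∈ (((P ∪ Q) ∩ R) ∪ (R ∩ (R − P))) △ P but 2 ∉ (((Q ∪ P) ∩ R) ∪ ((R − P) ∩ R)) − P, so they differ.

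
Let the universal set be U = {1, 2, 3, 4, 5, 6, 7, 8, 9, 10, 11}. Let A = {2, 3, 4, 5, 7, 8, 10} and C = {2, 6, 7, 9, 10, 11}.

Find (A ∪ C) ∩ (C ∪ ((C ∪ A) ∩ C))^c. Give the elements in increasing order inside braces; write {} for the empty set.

A ∪ C = {2, 3, 4, 5, 6, 7, 8, 9, 10, 11}
C ∪ A = {2, 3, 4, 5, 6, 7, 8, 9, 10, 11}
(C ∪ A) ∩ C = {2, 6, 7, 9, 10, 11}
C ∪ ((C ∪ A) ∩ C) = {2, 6, 7, 9, 10, 11}
(C ∪ ((C ∪ A) ∩ C))^c = {1, 3, 4, 5, 8}
(A ∪ C) ∩ (C ∪ ((C ∪ A) ∩ C))^c = {3, 4, 5, 8}

{3, 4, 5, 8}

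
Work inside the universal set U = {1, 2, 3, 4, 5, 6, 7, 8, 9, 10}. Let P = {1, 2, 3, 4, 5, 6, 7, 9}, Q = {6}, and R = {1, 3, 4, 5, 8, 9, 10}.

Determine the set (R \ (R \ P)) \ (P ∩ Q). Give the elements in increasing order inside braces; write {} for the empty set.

R \ P = {8, 10}
R \ (R \ P) = {1, 3, 4, 5, 9}
P ∩ Q = {6}
(R \ (R \ P)) \ (P ∩ Q) = {1, 3, 4, 5, 9}

{1, 3, 4, 5, 9}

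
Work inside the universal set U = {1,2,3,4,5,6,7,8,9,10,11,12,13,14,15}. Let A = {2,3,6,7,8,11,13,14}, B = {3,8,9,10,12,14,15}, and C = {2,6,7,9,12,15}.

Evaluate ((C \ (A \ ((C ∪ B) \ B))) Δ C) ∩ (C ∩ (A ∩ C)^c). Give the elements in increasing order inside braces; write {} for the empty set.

C ∪ B = {2,3,6,7,8,9,10,12,14,15}
(C ∪ B) \ B = {2,6,7}
A \ ((C ∪ B) \ B) = {3,8,11,13,14}
C \ (A \ ((C ∪ B) \ B)) = {2,6,7,9,12,15}
(C \ (A \ ((C ∪ B) \ B))) Δ C = {}
A ∩ C = {2,6,7}
(A ∩ C)^c = {1,3,4,5,8,9,10,11,12,13,14,15}
C ∩ (A ∩ C)^c = {9,12,15}
((C \ (A \ ((C ∪ B) \ B))) Δ C) ∩ (C ∩ (A ∩ C)^c) = {}

{}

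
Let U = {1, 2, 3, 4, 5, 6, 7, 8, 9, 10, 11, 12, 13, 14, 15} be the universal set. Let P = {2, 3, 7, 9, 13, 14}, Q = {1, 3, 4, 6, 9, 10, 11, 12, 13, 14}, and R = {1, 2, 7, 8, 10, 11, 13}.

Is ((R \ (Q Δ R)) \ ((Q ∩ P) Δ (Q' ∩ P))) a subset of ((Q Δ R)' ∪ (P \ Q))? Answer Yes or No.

Yes

Q Δ R = {2, 3, 4, 6, 7, 8, 9, 12, 14}
R \ (Q Δ R) = {1, 10, 11, 13}
Q ∩ P = {3, 9, 13, 14}
Q' = {2, 5, 7, 8, 15}
Q' ∩ P = {2, 7}
(Q ∩ P) Δ (Q' ∩ P) = {2, 3, 7, 9, 13, 14}
(R \ (Q Δ R)) \ ((Q ∩ P) Δ (Q' ∩ P)) = {1, 10, 11}
(Q Δ R)' = {1, 5, 10, 11, 13, 15}
P \ Q = {2, 7}
(Q Δ R)' ∪ (P \ Q) = {1, 2, 5, 7, 10, 11, 13, 15}
Every element of {1, 10, 11} is in {1, 2, 5, 7, 10, 11, 13, 15}, so (R \ (Q Δ R)) \ ((Q ∩ P) Δ (Q' ∩ P)) ⊆ (Q Δ R)' ∪ (P \ Q).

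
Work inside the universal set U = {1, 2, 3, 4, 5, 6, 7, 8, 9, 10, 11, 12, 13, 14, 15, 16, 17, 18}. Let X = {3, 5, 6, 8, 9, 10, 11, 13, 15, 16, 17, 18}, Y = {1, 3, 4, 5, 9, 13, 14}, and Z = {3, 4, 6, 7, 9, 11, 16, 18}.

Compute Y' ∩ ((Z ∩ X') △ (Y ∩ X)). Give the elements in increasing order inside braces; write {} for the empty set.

Y' = {2, 6, 7, 8, 10, 11, 12, 15, 16, 17, 18}
X' = {1, 2, 4, 7, 12, 14}
Z ∩ X' = {4, 7}
Y ∩ X = {3, 5, 9, 13}
(Z ∩ X') △ (Y ∩ X) = {3, 4, 5, 7, 9, 13}
Y' ∩ ((Z ∩ X') △ (Y ∩ X)) = {7}

{7}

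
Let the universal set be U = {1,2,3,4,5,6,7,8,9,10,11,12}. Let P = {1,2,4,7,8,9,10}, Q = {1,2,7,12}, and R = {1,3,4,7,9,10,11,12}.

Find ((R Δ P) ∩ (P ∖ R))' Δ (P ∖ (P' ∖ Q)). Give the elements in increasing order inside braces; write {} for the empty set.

R Δ P = {2,3,8,11,12}
P ∖ R = {2,8}
(R Δ P) ∩ (P ∖ R) = {2,8}
((R Δ P) ∩ (P ∖ R))' = {1,3,4,5,6,7,9,10,11,12}
P' = {3,5,6,11,12}
P' ∖ Q = {3,5,6,11}
P ∖ (P' ∖ Q) = {1,2,4,7,8,9,10}
((R Δ P) ∩ (P ∖ R))' Δ (P ∖ (P' ∖ Q)) = {2,3,5,6,8,11,12}

{2,3,5,6,8,11,12}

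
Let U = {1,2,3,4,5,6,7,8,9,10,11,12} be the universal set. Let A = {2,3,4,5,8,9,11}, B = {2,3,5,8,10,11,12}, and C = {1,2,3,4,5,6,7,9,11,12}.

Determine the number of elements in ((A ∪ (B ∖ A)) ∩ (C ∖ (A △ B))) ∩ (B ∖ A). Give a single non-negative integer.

0

B ∖ A = {10,12}
A ∪ (B ∖ A) = {2,3,4,5,8,9,10,11,12}
A △ B = {4,9,10,12}
C ∖ (A △ B) = {1,2,3,5,6,7,11}
(A ∪ (B ∖ A)) ∩ (C ∖ (A △ B)) = {2,3,5,11}
((A ∪ (B ∖ A)) ∩ (C ∖ (A △ B))) ∩ (B ∖ A) = {}
|((A ∪ (B ∖ A)) ∩ (C ∖ (A △ B))) ∩ (B ∖ A)| = 0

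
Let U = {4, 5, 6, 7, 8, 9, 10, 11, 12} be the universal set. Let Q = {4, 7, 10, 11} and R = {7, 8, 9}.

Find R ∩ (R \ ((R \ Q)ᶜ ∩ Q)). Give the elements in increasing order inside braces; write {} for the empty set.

{8, 9}

R \ Q = {8, 9}
(R \ Q)ᶜ = {4, 5, 6, 7, 10, 11, 12}
(R \ Q)ᶜ ∩ Q = {4, 7, 10, 11}
R \ ((R \ Q)ᶜ ∩ Q) = {8, 9}
R ∩ (R \ ((R \ Q)ᶜ ∩ Q)) = {8, 9}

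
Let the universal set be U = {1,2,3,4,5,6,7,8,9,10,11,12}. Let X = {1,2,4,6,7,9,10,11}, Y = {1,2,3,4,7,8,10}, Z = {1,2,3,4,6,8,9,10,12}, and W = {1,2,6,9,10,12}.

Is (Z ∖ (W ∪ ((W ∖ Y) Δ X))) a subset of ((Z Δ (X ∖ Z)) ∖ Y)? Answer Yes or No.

No

W ∖ Y = {6,9,12}
(W ∖ Y) Δ X = {1,2,4,7,10,11,12}
W ∪ ((W ∖ Y) Δ X) = {1,2,4,6,7,9,10,11,12}
Z ∖ (W ∪ ((W ∖ Y) Δ X)) = {3,8}
X ∖ Z = {7,11}
Z Δ (X ∖ Z) = {1,2,3,4,6,7,8,9,10,11,12}
(Z Δ (X ∖ Z)) ∖ Y = {6,9,11,12}
3 ∈ Z ∖ (W ∪ ((W ∖ Y) Δ X)) but 3 ∉ (Z Δ (X ∖ Z)) ∖ Y, so the inclusion fails.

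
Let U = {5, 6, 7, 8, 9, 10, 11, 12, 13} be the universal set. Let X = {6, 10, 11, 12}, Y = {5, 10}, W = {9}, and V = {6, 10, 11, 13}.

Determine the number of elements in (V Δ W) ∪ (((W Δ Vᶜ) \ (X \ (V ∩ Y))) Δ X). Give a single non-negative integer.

V Δ W = {6, 9, 10, 11, 13}
Vᶜ = {5, 7, 8, 9, 12}
W Δ Vᶜ = {5, 7, 8, 12}
V ∩ Y = {10}
X \ (V ∩ Y) = {6, 11, 12}
(W Δ Vᶜ) \ (X \ (V ∩ Y)) = {5, 7, 8}
((W Δ Vᶜ) \ (X \ (V ∩ Y))) Δ X = {5, 6, 7, 8, 10, 11, 12}
(V Δ W) ∪ (((W Δ Vᶜ) \ (X \ (V ∩ Y))) Δ X) = {5, 6, 7, 8, 9, 10, 11, 12, 13}
|(V Δ W) ∪ (((W Δ Vᶜ) \ (X \ (V ∩ Y))) Δ X)| = 9

9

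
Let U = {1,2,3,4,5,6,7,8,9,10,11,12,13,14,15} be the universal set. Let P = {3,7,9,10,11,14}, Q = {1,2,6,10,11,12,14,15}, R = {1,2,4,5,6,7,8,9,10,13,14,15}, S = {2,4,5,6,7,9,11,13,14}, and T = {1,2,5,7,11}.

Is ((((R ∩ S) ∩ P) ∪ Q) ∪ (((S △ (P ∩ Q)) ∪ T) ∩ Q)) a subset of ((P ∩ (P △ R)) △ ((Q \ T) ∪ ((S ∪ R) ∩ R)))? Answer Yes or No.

R ∩ S = {2,4,5,6,7,9,13,14}
(R ∩ S) ∩ P = {7,9,14}
((R ∩ S) ∩ P) ∪ Q = {1,2,6,7,9,10,11,12,14,15}
P ∩ Q = {10,11,14}
S △ (P ∩ Q) = {2,4,5,6,7,9,10,13}
(S △ (P ∩ Q)) ∪ T = {1,2,4,5,6,7,9,10,11,13}
((S △ (P ∩ Q)) ∪ T) ∩ Q = {1,2,6,10,11}
(((R ∩ S) ∩ P) ∪ Q) ∪ (((S △ (P ∩ Q)) ∪ T) ∩ Q) = {1,2,6,7,9,10,11,12,14,15}
P △ R = {1,2,3,4,5,6,8,11,13,15}
P ∩ (P △ R) = {3,11}
Q \ T = {6,10,12,14,15}
S ∪ R = {1,2,4,5,6,7,8,9,10,11,13,14,15}
(S ∪ R) ∩ R = {1,2,4,5,6,7,8,9,10,13,14,15}
(Q \ T) ∪ ((S ∪ R) ∩ R) = {1,2,4,5,6,7,8,9,10,12,13,14,15}
(P ∩ (P △ R)) △ ((Q \ T) ∪ ((S ∪ R) ∩ R)) = {1,2,3,4,5,6,7,8,9,10,11,12,13,14,15}
Every element of {1,2,6,7,9,10,11,12,14,15} is in {1,2,3,4,5,6,7,8,9,10,11,12,13,14,15}, so (((R ∩ S) ∩ P) ∪ Q) ∪ (((S △ (P ∩ Q)) ∪ T) ∩ Q) ⊆ (P ∩ (P △ R)) △ ((Q \ T) ∪ ((S ∪ R) ∩ R)).

Yes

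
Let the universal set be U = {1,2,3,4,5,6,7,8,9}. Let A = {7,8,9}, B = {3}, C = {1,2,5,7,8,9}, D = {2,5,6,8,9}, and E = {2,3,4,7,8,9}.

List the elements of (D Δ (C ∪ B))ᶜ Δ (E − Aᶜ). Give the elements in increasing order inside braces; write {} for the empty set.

{2,4,5,7}

C ∪ B = {1,2,3,5,7,8,9}
D Δ (C ∪ B) = {1,3,6,7}
(D Δ (C ∪ B))ᶜ = {2,4,5,8,9}
Aᶜ = {1,2,3,4,5,6}
E − Aᶜ = {7,8,9}
(D Δ (C ∪ B))ᶜ Δ (E − Aᶜ) = {2,4,5,7}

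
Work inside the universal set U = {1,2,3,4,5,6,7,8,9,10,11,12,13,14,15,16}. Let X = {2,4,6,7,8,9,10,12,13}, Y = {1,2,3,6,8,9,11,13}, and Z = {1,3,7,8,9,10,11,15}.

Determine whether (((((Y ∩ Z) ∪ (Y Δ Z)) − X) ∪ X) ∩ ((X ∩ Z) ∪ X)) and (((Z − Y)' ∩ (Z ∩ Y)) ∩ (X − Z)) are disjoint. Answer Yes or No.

Y ∩ Z = {1,3,8,9,11}
Y Δ Z = {2,6,7,10,13,15}
(Y ∩ Z) ∪ (Y Δ Z) = {1,2,3,6,7,8,9,10,11,13,15}
((Y ∩ Z) ∪ (Y Δ Z)) − X = {1,3,11,15}
(((Y ∩ Z) ∪ (Y Δ Z)) − X) ∪ X = {1,2,3,4,6,7,8,9,10,11,12,13,15}
X ∩ Z = {7,8,9,10}
(X ∩ Z) ∪ X = {2,4,6,7,8,9,10,12,13}
((((Y ∩ Z) ∪ (Y Δ Z)) − X) ∪ X) ∩ ((X ∩ Z) ∪ X) = {2,4,6,7,8,9,10,12,13}
Z − Y = {7,10,15}
(Z − Y)' = {1,2,3,4,5,6,8,9,11,12,13,14,16}
Z ∩ Y = {1,3,8,9,11}
(Z − Y)' ∩ (Z ∩ Y) = {1,3,8,9,11}
X − Z = {2,4,6,12,13}
((Z − Y)' ∩ (Z ∩ Y)) ∩ (X − Z) = {}
{2,4,6,7,8,9,10,12,13} and {} share no elements.

Yes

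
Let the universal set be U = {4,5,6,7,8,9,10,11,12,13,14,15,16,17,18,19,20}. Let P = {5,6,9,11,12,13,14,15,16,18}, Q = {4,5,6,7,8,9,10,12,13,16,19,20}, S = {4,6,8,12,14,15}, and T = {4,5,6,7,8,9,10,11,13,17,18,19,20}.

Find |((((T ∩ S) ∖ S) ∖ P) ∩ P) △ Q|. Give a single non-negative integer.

12

T ∩ S = {4,6,8}
(T ∩ S) ∖ S = {}
((T ∩ S) ∖ S) ∖ P = {}
(((T ∩ S) ∖ S) ∖ P) ∩ P = {}
((((T ∩ S) ∖ S) ∖ P) ∩ P) △ Q = {4,5,6,7,8,9,10,12,13,16,19,20}
|((((T ∩ S) ∖ S) ∖ P) ∩ P) △ Q| = 12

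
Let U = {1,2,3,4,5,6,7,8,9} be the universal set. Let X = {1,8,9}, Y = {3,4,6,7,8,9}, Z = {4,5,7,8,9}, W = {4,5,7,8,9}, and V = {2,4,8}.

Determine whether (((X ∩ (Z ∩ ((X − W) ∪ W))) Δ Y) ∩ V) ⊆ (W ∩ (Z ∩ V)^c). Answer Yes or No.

X − W = {1}
(X − W) ∪ W = {1,4,5,7,8,9}
Z ∩ ((X − W) ∪ W) = {4,5,7,8,9}
X ∩ (Z ∩ ((X − W) ∪ W)) = {8,9}
(X ∩ (Z ∩ ((X − W) ∪ W))) Δ Y = {3,4,6,7}
((X ∩ (Z ∩ ((X − W) ∪ W))) Δ Y) ∩ V = {4}
Z ∩ V = {4,8}
(Z ∩ V)^c = {1,2,3,5,6,7,9}
W ∩ (Z ∩ V)^c = {5,7,9}
4 ∈ ((X ∩ (Z ∩ ((X − W) ∪ W))) Δ Y) ∩ V but 4 ∉ W ∩ (Z ∩ V)^c, so the inclusion fails.

No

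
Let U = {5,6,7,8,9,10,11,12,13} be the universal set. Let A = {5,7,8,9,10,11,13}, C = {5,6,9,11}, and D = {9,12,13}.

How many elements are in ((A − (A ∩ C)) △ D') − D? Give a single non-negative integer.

3

A ∩ C = {5,9,11}
A − (A ∩ C) = {7,8,10,13}
D' = {5,6,7,8,10,11}
(A − (A ∩ C)) △ D' = {5,6,11,13}
((A − (A ∩ C)) △ D') − D = {5,6,11}
|((A − (A ∩ C)) △ D') − D| = 3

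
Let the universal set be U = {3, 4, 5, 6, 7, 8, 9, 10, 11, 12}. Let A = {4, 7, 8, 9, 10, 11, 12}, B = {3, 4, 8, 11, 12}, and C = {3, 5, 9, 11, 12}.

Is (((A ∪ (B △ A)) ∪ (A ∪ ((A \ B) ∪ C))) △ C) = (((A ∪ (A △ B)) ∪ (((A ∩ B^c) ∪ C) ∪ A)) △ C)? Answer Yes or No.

Yes

B △ A = {3, 7, 9, 10}
A ∪ (B △ A) = {3, 4, 7, 8, 9, 10, 11, 12}
A \ B = {7, 9, 10}
(A \ B) ∪ C = {3, 5, 7, 9, 10, 11, 12}
A ∪ ((A \ B) ∪ C) = {3, 4, 5, 7, 8, 9, 10, 11, 12}
(A ∪ (B △ A)) ∪ (A ∪ ((A \ B) ∪ C)) = {3, 4, 5, 7, 8, 9, 10, 11, 12}
((A ∪ (B △ A)) ∪ (A ∪ ((A \ B) ∪ C))) △ C = {4, 7, 8, 10}
A △ B = {3, 7, 9, 10}
A ∪ (A △ B) = {3, 4, 7, 8, 9, 10, 11, 12}
B^c = {5, 6, 7, 9, 10}
A ∩ B^c = {7, 9, 10}
(A ∩ B^c) ∪ C = {3, 5, 7, 9, 10, 11, 12}
((A ∩ B^c) ∪ C) ∪ A = {3, 4, 5, 7, 8, 9, 10, 11, 12}
(A ∪ (A △ B)) ∪ (((A ∩ B^c) ∪ C) ∪ A) = {3, 4, 5, 7, 8, 9, 10, 11, 12}
((A ∪ (A △ B)) ∪ (((A ∩ B^c) ∪ C) ∪ A)) △ C = {4, 7, 8, 10}
Both equal {4, 7, 8, 10}, so ((A ∪ (B △ A)) ∪ (A ∪ ((A \ B) ∪ C))) △ C = ((A ∪ (A △ B)) ∪ (((A ∩ B^c) ∪ C) ∪ A)) △ C.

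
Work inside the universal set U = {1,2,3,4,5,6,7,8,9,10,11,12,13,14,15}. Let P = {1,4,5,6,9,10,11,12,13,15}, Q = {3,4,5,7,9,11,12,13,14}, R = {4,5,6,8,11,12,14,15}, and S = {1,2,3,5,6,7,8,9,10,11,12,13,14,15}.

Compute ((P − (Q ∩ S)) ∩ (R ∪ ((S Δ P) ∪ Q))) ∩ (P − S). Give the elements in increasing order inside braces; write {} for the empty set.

{4}

Q ∩ S = {3,5,7,9,11,12,13,14}
P − (Q ∩ S) = {1,4,6,10,15}
S Δ P = {2,3,4,7,8,14}
(S Δ P) ∪ Q = {2,3,4,5,7,8,9,11,12,13,14}
R ∪ ((S Δ P) ∪ Q) = {2,3,4,5,6,7,8,9,11,12,13,14,15}
(P − (Q ∩ S)) ∩ (R ∪ ((S Δ P) ∪ Q)) = {4,6,15}
P − S = {4}
((P − (Q ∩ S)) ∩ (R ∪ ((S Δ P) ∪ Q))) ∩ (P − S) = {4}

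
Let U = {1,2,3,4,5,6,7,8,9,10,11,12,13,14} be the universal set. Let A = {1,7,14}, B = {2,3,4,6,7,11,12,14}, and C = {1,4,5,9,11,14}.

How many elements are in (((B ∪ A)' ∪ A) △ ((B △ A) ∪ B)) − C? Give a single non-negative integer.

B ∪ A = {1,2,3,4,6,7,11,12,14}
(B ∪ A)' = {5,8,9,10,13}
(B ∪ A)' ∪ A = {1,5,7,8,9,10,13,14}
B △ A = {1,2,3,4,6,11,12}
(B △ A) ∪ B = {1,2,3,4,6,7,11,12,14}
((B ∪ A)' ∪ A) △ ((B △ A) ∪ B) = {2,3,4,5,6,8,9,10,11,12,13}
(((B ∪ A)' ∪ A) △ ((B △ A) ∪ B)) − C = {2,3,6,8,10,12,13}
|(((B ∪ A)' ∪ A) △ ((B △ A) ∪ B)) − C| = 7

7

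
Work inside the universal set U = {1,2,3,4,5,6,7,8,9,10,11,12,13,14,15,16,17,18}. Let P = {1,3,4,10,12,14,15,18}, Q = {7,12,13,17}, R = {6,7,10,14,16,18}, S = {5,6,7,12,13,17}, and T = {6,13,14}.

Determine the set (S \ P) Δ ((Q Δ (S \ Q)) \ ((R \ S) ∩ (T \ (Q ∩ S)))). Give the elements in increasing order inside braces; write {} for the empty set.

{12}

S \ P = {5,6,7,13,17}
S \ Q = {5,6}
Q Δ (S \ Q) = {5,6,7,12,13,17}
R \ S = {10,14,16,18}
Q ∩ S = {7,12,13,17}
T \ (Q ∩ S) = {6,14}
(R \ S) ∩ (T \ (Q ∩ S)) = {14}
(Q Δ (S \ Q)) \ ((R \ S) ∩ (T \ (Q ∩ S))) = {5,6,7,12,13,17}
(S \ P) Δ ((Q Δ (S \ Q)) \ ((R \ S) ∩ (T \ (Q ∩ S)))) = {12}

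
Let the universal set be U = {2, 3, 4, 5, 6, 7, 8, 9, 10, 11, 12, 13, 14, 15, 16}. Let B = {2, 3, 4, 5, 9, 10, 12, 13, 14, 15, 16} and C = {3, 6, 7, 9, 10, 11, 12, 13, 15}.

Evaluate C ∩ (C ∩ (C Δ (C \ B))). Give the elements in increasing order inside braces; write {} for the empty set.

{3, 9, 10, 12, 13, 15}

C \ B = {6, 7, 11}
C Δ (C \ B) = {3, 9, 10, 12, 13, 15}
C ∩ (C Δ (C \ B)) = {3, 9, 10, 12, 13, 15}
C ∩ (C ∩ (C Δ (C \ B))) = {3, 9, 10, 12, 13, 15}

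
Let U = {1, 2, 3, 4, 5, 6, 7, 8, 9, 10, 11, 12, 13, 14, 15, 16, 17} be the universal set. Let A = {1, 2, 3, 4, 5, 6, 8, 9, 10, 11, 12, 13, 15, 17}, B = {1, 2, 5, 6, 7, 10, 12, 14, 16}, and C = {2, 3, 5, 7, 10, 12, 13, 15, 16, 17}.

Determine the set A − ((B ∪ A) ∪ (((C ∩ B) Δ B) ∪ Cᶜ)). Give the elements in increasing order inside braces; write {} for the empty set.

{}

B ∪ A = {1, 2, 3, 4, 5, 6, 7, 8, 9, 10, 11, 12, 13, 14, 15, 16, 17}
C ∩ B = {2, 5, 7, 10, 12, 16}
(C ∩ B) Δ B = {1, 6, 14}
Cᶜ = {1, 4, 6, 8, 9, 11, 14}
((C ∩ B) Δ B) ∪ Cᶜ = {1, 4, 6, 8, 9, 11, 14}
(B ∪ A) ∪ (((C ∩ B) Δ B) ∪ Cᶜ) = {1, 2, 3, 4, 5, 6, 7, 8, 9, 10, 11, 12, 13, 14, 15, 16, 17}
A − ((B ∪ A) ∪ (((C ∩ B) Δ B) ∪ Cᶜ)) = {}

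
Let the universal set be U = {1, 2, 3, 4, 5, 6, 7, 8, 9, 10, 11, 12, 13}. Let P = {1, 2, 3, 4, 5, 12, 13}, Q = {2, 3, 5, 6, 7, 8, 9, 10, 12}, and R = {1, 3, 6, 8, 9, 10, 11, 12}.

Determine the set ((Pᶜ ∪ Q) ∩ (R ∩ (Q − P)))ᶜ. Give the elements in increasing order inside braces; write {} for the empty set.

{1, 2, 3, 4, 5, 7, 11, 12, 13}

Pᶜ = {6, 7, 8, 9, 10, 11}
Pᶜ ∪ Q = {2, 3, 5, 6, 7, 8, 9, 10, 11, 12}
Q − P = {6, 7, 8, 9, 10}
R ∩ (Q − P) = {6, 8, 9, 10}
(Pᶜ ∪ Q) ∩ (R ∩ (Q − P)) = {6, 8, 9, 10}
((Pᶜ ∪ Q) ∩ (R ∩ (Q − P)))ᶜ = {1, 2, 3, 4, 5, 7, 11, 12, 13}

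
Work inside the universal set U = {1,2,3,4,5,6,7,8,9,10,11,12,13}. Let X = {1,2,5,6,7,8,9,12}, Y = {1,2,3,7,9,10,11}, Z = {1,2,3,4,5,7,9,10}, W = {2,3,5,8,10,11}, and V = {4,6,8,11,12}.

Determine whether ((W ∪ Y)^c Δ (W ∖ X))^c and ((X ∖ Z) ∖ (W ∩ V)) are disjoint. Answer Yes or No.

Yes

W ∪ Y = {1,2,3,5,7,8,9,10,11}
(W ∪ Y)^c = {4,6,12,13}
W ∖ X = {3,10,11}
(W ∪ Y)^c Δ (W ∖ X) = {3,4,6,10,11,12,13}
((W ∪ Y)^c Δ (W ∖ X))^c = {1,2,5,7,8,9}
X ∖ Z = {6,8,12}
W ∩ V = {8,11}
(X ∖ Z) ∖ (W ∩ V) = {6,12}
{1,2,5,7,8,9} and {6,12} share no elements.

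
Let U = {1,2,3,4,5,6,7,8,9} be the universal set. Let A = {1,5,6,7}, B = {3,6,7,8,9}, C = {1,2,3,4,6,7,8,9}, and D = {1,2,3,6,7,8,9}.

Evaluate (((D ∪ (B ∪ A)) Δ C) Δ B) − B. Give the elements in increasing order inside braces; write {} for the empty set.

B ∪ A = {1,3,5,6,7,8,9}
D ∪ (B ∪ A) = {1,2,3,5,6,7,8,9}
(D ∪ (B ∪ A)) Δ C = {4,5}
((D ∪ (B ∪ A)) Δ C) Δ B = {3,4,5,6,7,8,9}
(((D ∪ (B ∪ A)) Δ C) Δ B) − B = {4,5}

{4,5}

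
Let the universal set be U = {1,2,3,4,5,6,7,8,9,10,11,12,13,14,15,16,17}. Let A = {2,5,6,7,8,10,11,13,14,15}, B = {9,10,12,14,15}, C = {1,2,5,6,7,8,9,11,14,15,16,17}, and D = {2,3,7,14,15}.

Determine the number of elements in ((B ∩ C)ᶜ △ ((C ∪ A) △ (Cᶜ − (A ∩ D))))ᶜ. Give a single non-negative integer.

B ∩ C = {9,14,15}
(B ∩ C)ᶜ = {1,2,3,4,5,6,7,8,10,11,12,13,16,17}
C ∪ A = {1,2,5,6,7,8,9,10,11,13,14,15,16,17}
Cᶜ = {3,4,10,12,13}
A ∩ D = {2,7,14,15}
Cᶜ − (A ∩ D) = {3,4,10,12,13}
(C ∪ A) △ (Cᶜ − (A ∩ D)) = {1,2,3,4,5,6,7,8,9,11,12,14,15,16,17}
(B ∩ C)ᶜ △ ((C ∪ A) △ (Cᶜ − (A ∩ D))) = {9,10,13,14,15}
((B ∩ C)ᶜ △ ((C ∪ A) △ (Cᶜ − (A ∩ D))))ᶜ = {1,2,3,4,5,6,7,8,11,12,16,17}
|((B ∩ C)ᶜ △ ((C ∪ A) △ (Cᶜ − (A ∩ D))))ᶜ| = 12

12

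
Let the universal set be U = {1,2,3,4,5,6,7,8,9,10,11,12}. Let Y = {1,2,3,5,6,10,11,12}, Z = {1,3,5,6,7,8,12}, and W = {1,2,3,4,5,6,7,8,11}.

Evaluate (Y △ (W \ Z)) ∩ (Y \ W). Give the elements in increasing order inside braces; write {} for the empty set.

{10,12}

W \ Z = {2,4,11}
Y △ (W \ Z) = {1,3,4,5,6,10,12}
Y \ W = {10,12}
(Y △ (W \ Z)) ∩ (Y \ W) = {10,12}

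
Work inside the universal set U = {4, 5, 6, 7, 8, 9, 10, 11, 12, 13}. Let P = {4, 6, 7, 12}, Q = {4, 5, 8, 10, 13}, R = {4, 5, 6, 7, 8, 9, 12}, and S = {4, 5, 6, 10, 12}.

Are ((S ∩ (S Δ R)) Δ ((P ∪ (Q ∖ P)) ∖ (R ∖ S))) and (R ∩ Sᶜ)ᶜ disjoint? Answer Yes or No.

S Δ R = {7, 8, 9, 10}
S ∩ (S Δ R) = {10}
Q ∖ P = {5, 8, 10, 13}
P ∪ (Q ∖ P) = {4, 5, 6, 7, 8, 10, 12, 13}
R ∖ S = {7, 8, 9}
(P ∪ (Q ∖ P)) ∖ (R ∖ S) = {4, 5, 6, 10, 12, 13}
(S ∩ (S Δ R)) Δ ((P ∪ (Q ∖ P)) ∖ (R ∖ S)) = {4, 5, 6, 12, 13}
Sᶜ = {7, 8, 9, 11, 13}
R ∩ Sᶜ = {7, 8, 9}
(R ∩ Sᶜ)ᶜ = {4, 5, 6, 10, 11, 12, 13}
4 lies in both, so they are not disjoint.

No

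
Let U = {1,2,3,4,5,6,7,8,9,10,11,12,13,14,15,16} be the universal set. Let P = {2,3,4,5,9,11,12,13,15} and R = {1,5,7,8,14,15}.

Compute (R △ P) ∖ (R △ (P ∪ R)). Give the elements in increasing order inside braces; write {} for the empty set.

R △ P = {1,2,3,4,7,8,9,11,12,13,14}
P ∪ R = {1,2,3,4,5,7,8,9,11,12,13,14,15}
R △ (P ∪ R) = {2,3,4,9,11,12,13}
(R △ P) ∖ (R △ (P ∪ R)) = {1,7,8,14}

{1,7,8,14}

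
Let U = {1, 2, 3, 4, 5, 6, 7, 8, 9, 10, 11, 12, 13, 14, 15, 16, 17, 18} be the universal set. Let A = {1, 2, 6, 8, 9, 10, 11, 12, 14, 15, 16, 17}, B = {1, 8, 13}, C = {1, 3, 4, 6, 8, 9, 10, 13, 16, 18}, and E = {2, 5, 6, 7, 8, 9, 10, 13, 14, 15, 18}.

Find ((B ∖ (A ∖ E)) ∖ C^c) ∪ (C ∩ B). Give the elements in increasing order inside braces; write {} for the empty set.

A ∖ E = {1, 11, 12, 16, 17}
B ∖ (A ∖ E) = {8, 13}
C^c = {2, 5, 7, 11, 12, 14, 15, 17}
(B ∖ (A ∖ E)) ∖ C^c = {8, 13}
C ∩ B = {1, 8, 13}
((B ∖ (A ∖ E)) ∖ C^c) ∪ (C ∩ B) = {1, 8, 13}

{1, 8, 13}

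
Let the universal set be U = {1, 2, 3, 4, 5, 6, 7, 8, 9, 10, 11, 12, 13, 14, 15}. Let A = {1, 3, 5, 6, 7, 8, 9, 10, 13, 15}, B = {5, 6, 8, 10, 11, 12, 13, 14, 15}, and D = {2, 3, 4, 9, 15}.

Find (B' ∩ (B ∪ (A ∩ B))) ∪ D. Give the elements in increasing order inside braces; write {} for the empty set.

{2, 3, 4, 9, 15}

B' = {1, 2, 3, 4, 7, 9}
A ∩ B = {5, 6, 8, 10, 13, 15}
B ∪ (A ∩ B) = {5, 6, 8, 10, 11, 12, 13, 14, 15}
B' ∩ (B ∪ (A ∩ B)) = {}
(B' ∩ (B ∪ (A ∩ B))) ∪ D = {2, 3, 4, 9, 15}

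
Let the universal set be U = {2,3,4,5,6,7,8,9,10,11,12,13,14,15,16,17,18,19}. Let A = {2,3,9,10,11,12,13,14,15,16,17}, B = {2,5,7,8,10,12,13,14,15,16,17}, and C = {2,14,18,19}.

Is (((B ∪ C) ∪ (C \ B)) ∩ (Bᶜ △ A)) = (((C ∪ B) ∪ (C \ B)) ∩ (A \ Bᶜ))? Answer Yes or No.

B ∪ C = {2,5,7,8,10,12,13,14,15,16,17,18,19}
C \ B = {18,19}
(B ∪ C) ∪ (C \ B) = {2,5,7,8,10,12,13,14,15,16,17,18,19}
Bᶜ = {3,4,6,9,11,18,19}
Bᶜ △ A = {2,4,6,10,12,13,14,15,16,17,18,19}
((B ∪ C) ∪ (C \ B)) ∩ (Bᶜ △ A) = {2,10,12,13,14,15,16,17,18,19}
C ∪ B = {2,5,7,8,10,12,13,14,15,16,17,18,19}
(C ∪ B) ∪ (C \ B) = {2,5,7,8,10,12,13,14,15,16,17,18,19}
A \ Bᶜ = {2,10,12,13,14,15,16,17}
((C ∪ B) ∪ (C \ B)) ∩ (A \ Bᶜ) = {2,10,12,13,14,15,16,17}
18 ∈ ((B ∪ C) ∪ (C \ B)) ∩ (Bᶜ △ A) but 18 ∉ ((C ∪ B) ∪ (C \ B)) ∩ (A \ Bᶜ), so they differ.

No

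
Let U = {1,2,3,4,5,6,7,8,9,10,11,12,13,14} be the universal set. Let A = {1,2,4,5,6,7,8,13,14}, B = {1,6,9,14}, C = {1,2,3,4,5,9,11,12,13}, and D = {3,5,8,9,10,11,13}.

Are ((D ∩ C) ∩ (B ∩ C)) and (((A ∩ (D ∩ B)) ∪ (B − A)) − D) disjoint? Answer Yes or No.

Yes

D ∩ C = {3,5,9,11,13}
B ∩ C = {1,9}
(D ∩ C) ∩ (B ∩ C) = {9}
D ∩ B = {9}
A ∩ (D ∩ B) = {}
B − A = {9}
(A ∩ (D ∩ B)) ∪ (B − A) = {9}
((A ∩ (D ∩ B)) ∪ (B − A)) − D = {}
{9} and {} share no elements.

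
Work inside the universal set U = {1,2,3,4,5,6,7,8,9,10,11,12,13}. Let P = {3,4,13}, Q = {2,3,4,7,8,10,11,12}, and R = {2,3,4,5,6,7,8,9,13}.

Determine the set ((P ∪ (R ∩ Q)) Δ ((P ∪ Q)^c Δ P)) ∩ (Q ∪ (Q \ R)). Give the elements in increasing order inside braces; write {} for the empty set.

{2,7,8}

R ∩ Q = {2,3,4,7,8}
P ∪ (R ∩ Q) = {2,3,4,7,8,13}
P ∪ Q = {2,3,4,7,8,10,11,12,13}
(P ∪ Q)^c = {1,5,6,9}
(P ∪ Q)^c Δ P = {1,3,4,5,6,9,13}
(P ∪ (R ∩ Q)) Δ ((P ∪ Q)^c Δ P) = {1,2,5,6,7,8,9}
Q \ R = {10,11,12}
Q ∪ (Q \ R) = {2,3,4,7,8,10,11,12}
((P ∪ (R ∩ Q)) Δ ((P ∪ Q)^c Δ P)) ∩ (Q ∪ (Q \ R)) = {2,7,8}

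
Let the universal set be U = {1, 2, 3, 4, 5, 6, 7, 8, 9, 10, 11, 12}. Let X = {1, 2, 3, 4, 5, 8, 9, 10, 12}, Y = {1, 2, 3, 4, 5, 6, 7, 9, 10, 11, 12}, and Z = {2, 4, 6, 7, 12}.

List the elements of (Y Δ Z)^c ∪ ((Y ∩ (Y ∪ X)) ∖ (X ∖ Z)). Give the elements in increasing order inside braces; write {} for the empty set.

Y Δ Z = {1, 3, 5, 9, 10, 11}
(Y Δ Z)^c = {2, 4, 6, 7, 8, 12}
Y ∪ X = {1, 2, 3, 4, 5, 6, 7, 8, 9, 10, 11, 12}
Y ∩ (Y ∪ X) = {1, 2, 3, 4, 5, 6, 7, 9, 10, 11, 12}
X ∖ Z = {1, 3, 5, 8, 9, 10}
(Y ∩ (Y ∪ X)) ∖ (X ∖ Z) = {2, 4, 6, 7, 11, 12}
(Y Δ Z)^c ∪ ((Y ∩ (Y ∪ X)) ∖ (X ∖ Z)) = {2, 4, 6, 7, 8, 11, 12}

{2, 4, 6, 7, 8, 11, 12}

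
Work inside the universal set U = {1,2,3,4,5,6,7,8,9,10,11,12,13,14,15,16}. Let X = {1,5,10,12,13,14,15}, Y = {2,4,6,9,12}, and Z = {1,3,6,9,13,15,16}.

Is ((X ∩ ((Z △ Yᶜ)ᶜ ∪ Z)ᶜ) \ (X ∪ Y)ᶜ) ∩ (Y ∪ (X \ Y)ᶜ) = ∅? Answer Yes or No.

Yᶜ = {1,3,5,7,8,10,11,13,14,15,16}
Z △ Yᶜ = {5,6,7,8,9,10,11,14}
(Z △ Yᶜ)ᶜ = {1,2,3,4,12,13,15,16}
(Z △ Yᶜ)ᶜ ∪ Z = {1,2,3,4,6,9,12,13,15,16}
((Z △ Yᶜ)ᶜ ∪ Z)ᶜ = {5,7,8,10,11,14}
X ∩ ((Z △ Yᶜ)ᶜ ∪ Z)ᶜ = {5,10,14}
X ∪ Y = {1,2,4,5,6,9,10,12,13,14,15}
(X ∪ Y)ᶜ = {3,7,8,11,16}
(X ∩ ((Z △ Yᶜ)ᶜ ∪ Z)ᶜ) \ (X ∪ Y)ᶜ = {5,10,14}
X \ Y = {1,5,10,13,14,15}
(X \ Y)ᶜ = {2,3,4,6,7,8,9,11,12,16}
Y ∪ (X \ Y)ᶜ = {2,3,4,6,7,8,9,11,12,16}
{5,10,14} and {2,3,4,6,7,8,9,11,12,16} share no elements.

Yes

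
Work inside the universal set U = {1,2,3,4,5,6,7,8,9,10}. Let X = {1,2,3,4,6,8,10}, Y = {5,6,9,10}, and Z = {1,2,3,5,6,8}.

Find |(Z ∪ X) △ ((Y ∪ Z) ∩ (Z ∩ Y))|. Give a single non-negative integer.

Z ∪ X = {1,2,3,4,5,6,8,10}
Y ∪ Z = {1,2,3,5,6,8,9,10}
Z ∩ Y = {5,6}
(Y ∪ Z) ∩ (Z ∩ Y) = {5,6}
(Z ∪ X) △ ((Y ∪ Z) ∩ (Z ∩ Y)) = {1,2,3,4,8,10}
|(Z ∪ X) △ ((Y ∪ Z) ∩ (Z ∩ Y))| = 6

6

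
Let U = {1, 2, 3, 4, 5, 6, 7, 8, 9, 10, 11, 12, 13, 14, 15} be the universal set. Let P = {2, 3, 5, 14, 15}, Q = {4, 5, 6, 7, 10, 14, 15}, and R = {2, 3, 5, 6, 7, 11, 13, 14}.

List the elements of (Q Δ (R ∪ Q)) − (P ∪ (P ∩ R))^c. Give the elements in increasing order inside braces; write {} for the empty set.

{2, 3}

R ∪ Q = {2, 3, 4, 5, 6, 7, 10, 11, 13, 14, 15}
Q Δ (R ∪ Q) = {2, 3, 11, 13}
P ∩ R = {2, 3, 5, 14}
P ∪ (P ∩ R) = {2, 3, 5, 14, 15}
(P ∪ (P ∩ R))^c = {1, 4, 6, 7, 8, 9, 10, 11, 12, 13}
(Q Δ (R ∪ Q)) − (P ∪ (P ∩ R))^c = {2, 3}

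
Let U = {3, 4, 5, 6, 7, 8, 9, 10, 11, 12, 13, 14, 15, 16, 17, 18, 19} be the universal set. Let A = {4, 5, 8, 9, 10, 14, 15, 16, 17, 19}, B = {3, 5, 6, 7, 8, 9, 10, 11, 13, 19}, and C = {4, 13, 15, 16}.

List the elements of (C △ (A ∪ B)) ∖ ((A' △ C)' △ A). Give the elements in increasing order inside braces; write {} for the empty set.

A ∪ B = {3, 4, 5, 6, 7, 8, 9, 10, 11, 13, 14, 15, 16, 17, 19}
C △ (A ∪ B) = {3, 5, 6, 7, 8, 9, 10, 11, 14, 17, 19}
A' = {3, 6, 7, 11, 12, 13, 18}
A' △ C = {3, 4, 6, 7, 11, 12, 15, 16, 18}
(A' △ C)' = {5, 8, 9, 10, 13, 14, 17, 19}
(A' △ C)' △ A = {4, 13, 15, 16}
(C △ (A ∪ B)) ∖ ((A' △ C)' △ A) = {3, 5, 6, 7, 8, 9, 10, 11, 14, 17, 19}

{3, 5, 6, 7, 8, 9, 10, 11, 14, 17, 19}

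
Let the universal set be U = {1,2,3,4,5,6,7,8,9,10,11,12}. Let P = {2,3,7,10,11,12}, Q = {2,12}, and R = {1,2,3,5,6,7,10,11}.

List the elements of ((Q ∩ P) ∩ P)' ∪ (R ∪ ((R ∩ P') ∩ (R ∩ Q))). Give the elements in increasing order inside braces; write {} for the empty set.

Q ∩ P = {2,12}
(Q ∩ P) ∩ P = {2,12}
((Q ∩ P) ∩ P)' = {1,3,4,5,6,7,8,9,10,11}
P' = {1,4,5,6,8,9}
R ∩ P' = {1,5,6}
R ∩ Q = {2}
(R ∩ P') ∩ (R ∩ Q) = {}
R ∪ ((R ∩ P') ∩ (R ∩ Q)) = {1,2,3,5,6,7,10,11}
((Q ∩ P) ∩ P)' ∪ (R ∪ ((R ∩ P') ∩ (R ∩ Q))) = {1,2,3,4,5,6,7,8,9,10,11}

{1,2,3,4,5,6,7,8,9,10,11}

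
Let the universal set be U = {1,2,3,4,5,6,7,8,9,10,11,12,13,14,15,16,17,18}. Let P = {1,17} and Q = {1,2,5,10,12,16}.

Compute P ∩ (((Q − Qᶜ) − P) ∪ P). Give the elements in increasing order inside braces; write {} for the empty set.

{1,17}

Qᶜ = {3,4,6,7,8,9,11,13,14,15,17,18}
Q − Qᶜ = {1,2,5,10,12,16}
(Q − Qᶜ) − P = {2,5,10,12,16}
((Q − Qᶜ) − P) ∪ P = {1,2,5,10,12,16,17}
P ∩ (((Q − Qᶜ) − P) ∪ P) = {1,17}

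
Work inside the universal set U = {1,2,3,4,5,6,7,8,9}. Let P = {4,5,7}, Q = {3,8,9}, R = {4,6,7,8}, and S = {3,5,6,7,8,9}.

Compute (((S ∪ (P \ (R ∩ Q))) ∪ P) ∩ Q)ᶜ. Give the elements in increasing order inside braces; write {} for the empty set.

R ∩ Q = {8}
P \ (R ∩ Q) = {4,5,7}
S ∪ (P \ (R ∩ Q)) = {3,4,5,6,7,8,9}
(S ∪ (P \ (R ∩ Q))) ∪ P = {3,4,5,6,7,8,9}
((S ∪ (P \ (R ∩ Q))) ∪ P) ∩ Q = {3,8,9}
(((S ∪ (P \ (R ∩ Q))) ∪ P) ∩ Q)ᶜ = {1,2,4,5,6,7}

{1,2,4,5,6,7}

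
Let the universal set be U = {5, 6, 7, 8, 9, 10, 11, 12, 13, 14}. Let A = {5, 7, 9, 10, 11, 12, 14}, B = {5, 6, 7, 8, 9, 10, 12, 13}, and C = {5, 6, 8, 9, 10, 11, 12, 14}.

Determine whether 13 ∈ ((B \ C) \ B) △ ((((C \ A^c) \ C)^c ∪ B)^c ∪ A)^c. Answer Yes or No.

13 ∈ B and 13 ∉ C, so 13 ∈ B \ C
13 ∈ (B \ C) and 13 ∈ B, so 13 ∉ (B \ C) \ B
13 ∉ A, so 13 ∈ A^c
13 ∉ C and 13 ∈ A^c, so 13 ∉ C \ A^c
13 ∉ (C \ A^c) and 13 ∉ C, so 13 ∉ (C \ A^c) \ C
13 ∈ ((C \ A^c) \ C)^c since 13 ∉ ((C \ A^c) \ C)
13 ∈ ((C \ A^c) \ C)^c and 13 ∈ B, so 13 ∈ ((C \ A^c) \ C)^c ∪ B
13 ∉ (((C \ A^c) \ C)^c ∪ B)^c since 13 ∈ (((C \ A^c) \ C)^c ∪ B)
13 ∉ (((C \ A^c) \ C)^c ∪ B)^c and 13 ∉ A, so 13 ∉ (((C \ A^c) \ C)^c ∪ B)^c ∪ A
13 ∈ ((((C \ A^c) \ C)^c ∪ B)^c ∪ A)^c since 13 ∉ ((((C \ A^c) \ C)^c ∪ B)^c ∪ A)
13 ∉ ((B \ C) \ B) and 13 ∈ ((((C \ A^c) \ C)^c ∪ B)^c ∪ A)^c, so 13 ∈ ((B \ C) \ B) △ ((((C \ A^c) \ C)^c ∪ B)^c ∪ A)^c

Yes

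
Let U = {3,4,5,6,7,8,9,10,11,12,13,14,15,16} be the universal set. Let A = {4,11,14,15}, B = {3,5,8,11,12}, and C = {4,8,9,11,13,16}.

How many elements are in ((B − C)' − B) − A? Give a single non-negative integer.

6

B − C = {3,5,12}
(B − C)' = {4,6,7,8,9,10,11,13,14,15,16}
(B − C)' − B = {4,6,7,9,10,13,14,15,16}
((B − C)' − B) − A = {6,7,9,10,13,16}
|((B − C)' − B) − A| = 6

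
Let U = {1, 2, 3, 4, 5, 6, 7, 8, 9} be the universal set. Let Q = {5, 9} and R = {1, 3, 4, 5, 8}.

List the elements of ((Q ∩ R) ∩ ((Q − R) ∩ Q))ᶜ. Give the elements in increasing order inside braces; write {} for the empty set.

{1, 2, 3, 4, 5, 6, 7, 8, 9}

Q ∩ R = {5}
Q − R = {9}
(Q − R) ∩ Q = {9}
(Q ∩ R) ∩ ((Q − R) ∩ Q) = {}
((Q ∩ R) ∩ ((Q − R) ∩ Q))ᶜ = {1, 2, 3, 4, 5, 6, 7, 8, 9}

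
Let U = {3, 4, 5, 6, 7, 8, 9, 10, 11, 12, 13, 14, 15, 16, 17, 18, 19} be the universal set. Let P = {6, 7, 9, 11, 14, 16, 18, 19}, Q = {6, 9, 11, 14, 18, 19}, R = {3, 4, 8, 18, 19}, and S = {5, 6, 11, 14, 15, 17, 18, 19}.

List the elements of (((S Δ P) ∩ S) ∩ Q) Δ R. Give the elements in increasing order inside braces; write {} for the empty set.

{3, 4, 8, 18, 19}

S Δ P = {5, 7, 9, 15, 16, 17}
(S Δ P) ∩ S = {5, 15, 17}
((S Δ P) ∩ S) ∩ Q = {}
(((S Δ P) ∩ S) ∩ Q) Δ R = {3, 4, 8, 18, 19}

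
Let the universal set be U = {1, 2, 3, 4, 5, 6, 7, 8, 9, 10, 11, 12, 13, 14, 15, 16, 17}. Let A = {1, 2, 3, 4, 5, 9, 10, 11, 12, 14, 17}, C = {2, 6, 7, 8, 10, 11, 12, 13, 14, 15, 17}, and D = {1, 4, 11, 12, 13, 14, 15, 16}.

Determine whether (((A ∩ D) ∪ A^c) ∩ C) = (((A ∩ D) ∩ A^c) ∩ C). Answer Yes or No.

A ∩ D = {1, 4, 11, 12, 14}
A^c = {6, 7, 8, 13, 15, 16}
(A ∩ D) ∪ A^c = {1, 4, 6, 7, 8, 11, 12, 13, 14, 15, 16}
((A ∩ D) ∪ A^c) ∩ C = {6, 7, 8, 11, 12, 13, 14, 15}
(A ∩ D) ∩ A^c = {}
((A ∩ D) ∩ A^c) ∩ C = {}
6 ∈ ((A ∩ D) ∪ A^c) ∩ C but 6 ∉ ((A ∩ D) ∩ A^c) ∩ C, so they differ.

No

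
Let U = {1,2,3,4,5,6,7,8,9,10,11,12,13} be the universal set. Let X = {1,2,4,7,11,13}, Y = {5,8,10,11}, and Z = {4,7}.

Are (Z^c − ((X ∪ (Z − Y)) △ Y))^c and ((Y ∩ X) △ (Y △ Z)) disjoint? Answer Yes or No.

No

Z^c = {1,2,3,5,6,8,9,10,11,12,13}
Z − Y = {4,7}
X ∪ (Z − Y) = {1,2,4,7,11,13}
(X ∪ (Z − Y)) △ Y = {1,2,4,5,7,8,10,13}
Z^c − ((X ∪ (Z − Y)) △ Y) = {3,6,9,11,12}
(Z^c − ((X ∪ (Z − Y)) △ Y))^c = {1,2,4,5,7,8,10,13}
Y ∩ X = {11}
Y △ Z = {4,5,7,8,10,11}
(Y ∩ X) △ (Y △ Z) = {4,5,7,8,10}
4 lies in both, so they are not disjoint.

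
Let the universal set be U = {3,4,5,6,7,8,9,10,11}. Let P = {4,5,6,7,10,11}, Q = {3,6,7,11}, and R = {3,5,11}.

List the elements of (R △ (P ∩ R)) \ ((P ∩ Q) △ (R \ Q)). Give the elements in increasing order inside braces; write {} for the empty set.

{3}

P ∩ R = {5,11}
R △ (P ∩ R) = {3}
P ∩ Q = {6,7,11}
R \ Q = {5}
(P ∩ Q) △ (R \ Q) = {5,6,7,11}
(R △ (P ∩ R)) \ ((P ∩ Q) △ (R \ Q)) = {3}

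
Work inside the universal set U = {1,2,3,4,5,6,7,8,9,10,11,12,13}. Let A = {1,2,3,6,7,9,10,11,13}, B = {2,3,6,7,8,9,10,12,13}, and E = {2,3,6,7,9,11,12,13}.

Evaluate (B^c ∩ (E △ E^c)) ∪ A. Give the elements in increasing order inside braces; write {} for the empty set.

{1,2,3,4,5,6,7,9,10,11,13}

B^c = {1,4,5,11}
E^c = {1,4,5,8,10}
E △ E^c = {1,2,3,4,5,6,7,8,9,10,11,12,13}
B^c ∩ (E △ E^c) = {1,4,5,11}
(B^c ∩ (E △ E^c)) ∪ A = {1,2,3,4,5,6,7,9,10,11,13}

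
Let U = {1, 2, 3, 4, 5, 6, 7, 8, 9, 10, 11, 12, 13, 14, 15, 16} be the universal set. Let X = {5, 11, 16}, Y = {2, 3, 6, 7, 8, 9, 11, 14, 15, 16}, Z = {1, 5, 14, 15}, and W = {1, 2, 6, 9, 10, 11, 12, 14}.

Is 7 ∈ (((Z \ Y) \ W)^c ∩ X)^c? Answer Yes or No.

Yes

7 ∉ Z and 7 ∈ Y, so 7 ∉ Z \ Y
7 ∉ (Z \ Y) and 7 ∉ W, so 7 ∉ (Z \ Y) \ W
7 ∈ ((Z \ Y) \ W)^c since 7 ∉ ((Z \ Y) \ W)
7 ∈ ((Z \ Y) \ W)^c and 7 ∉ X, so 7 ∉ ((Z \ Y) \ W)^c ∩ X
7 ∈ (((Z \ Y) \ W)^c ∩ X)^c since 7 ∉ (((Z \ Y) \ W)^c ∩ X)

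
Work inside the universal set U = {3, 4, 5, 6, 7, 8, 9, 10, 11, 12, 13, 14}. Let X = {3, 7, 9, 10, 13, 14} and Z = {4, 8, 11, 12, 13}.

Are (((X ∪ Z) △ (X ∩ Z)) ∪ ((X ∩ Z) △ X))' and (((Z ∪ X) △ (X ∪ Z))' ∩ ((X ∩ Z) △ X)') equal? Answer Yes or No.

X ∪ Z = {3, 4, 7, 8, 9, 10, 11, 12, 13, 14}
X ∩ Z = {13}
(X ∪ Z) △ (X ∩ Z) = {3, 4, 7, 8, 9, 10, 11, 12, 14}
(X ∩ Z) △ X = {3, 7, 9, 10, 14}
((X ∪ Z) △ (X ∩ Z)) ∪ ((X ∩ Z) △ X) = {3, 4, 7, 8, 9, 10, 11, 12, 14}
(((X ∪ Z) △ (X ∩ Z)) ∪ ((X ∩ Z) △ X))' = {5, 6, 13}
Z ∪ X = {3, 4, 7, 8, 9, 10, 11, 12, 13, 14}
(Z ∪ X) △ (X ∪ Z) = {}
((Z ∪ X) △ (X ∪ Z))' = {3, 4, 5, 6, 7, 8, 9, 10, 11, 12, 13, 14}
((X ∩ Z) △ X)' = {4, 5, 6, 8, 11, 12, 13}
((Z ∪ X) △ (X ∪ Z))' ∩ ((X ∩ Z) △ X)' = {4, 5, 6, 8, 11, 12, 13}
4 ∈ ((Z ∪ X) △ (X ∪ Z))' ∩ ((X ∩ Z) △ X)' but 4 ∉ (((X ∪ Z) △ (X ∩ Z)) ∪ ((X ∩ Z) △ X))', so they differ.

No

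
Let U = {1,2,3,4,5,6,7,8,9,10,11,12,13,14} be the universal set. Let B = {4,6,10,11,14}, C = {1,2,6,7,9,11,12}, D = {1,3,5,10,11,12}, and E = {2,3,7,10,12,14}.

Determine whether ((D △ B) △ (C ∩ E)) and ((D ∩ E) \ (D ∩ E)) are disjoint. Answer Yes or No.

D △ B = {1,3,4,5,6,12,14}
C ∩ E = {2,7,12}
(D △ B) △ (C ∩ E) = {1,2,3,4,5,6,7,14}
D ∩ E = {3,10,12}
(D ∩ E) \ (D ∩ E) = {}
{1,2,3,4,5,6,7,14} and {} share no elements.

Yes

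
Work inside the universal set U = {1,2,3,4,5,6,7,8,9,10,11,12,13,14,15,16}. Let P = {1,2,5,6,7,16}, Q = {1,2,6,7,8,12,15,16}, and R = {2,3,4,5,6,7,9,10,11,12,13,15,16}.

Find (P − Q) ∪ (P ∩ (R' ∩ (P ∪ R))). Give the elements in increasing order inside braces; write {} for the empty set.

{1,5}

P − Q = {5}
R' = {1,8,14}
P ∪ R = {1,2,3,4,5,6,7,9,10,11,12,13,15,16}
R' ∩ (P ∪ R) = {1}
P ∩ (R' ∩ (P ∪ R)) = {1}
(P − Q) ∪ (P ∩ (R' ∩ (P ∪ R))) = {1,5}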